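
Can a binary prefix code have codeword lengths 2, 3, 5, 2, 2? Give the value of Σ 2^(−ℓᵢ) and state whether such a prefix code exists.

With common denominator 2^5 = 32: Σ 2^(−ℓᵢ) = 8/32 + 4/32 + 1/32 + 8/32 + 8/32 = 29/32 = 0.90625.
Kraft's inequality requires Σ ≤ 1; here Σ = 0.90625 ≤ 1, so such a prefix code exists.

0.90625; yes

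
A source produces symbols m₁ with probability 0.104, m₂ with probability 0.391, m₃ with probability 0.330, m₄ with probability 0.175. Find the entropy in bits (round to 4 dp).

H = −Σ pᵢ log₂ pᵢ.
−0.104·log₂(0.104) = 0.3396
−0.391·log₂(0.391) = 0.5297
−0.330·log₂(0.330) = 0.5278
−0.175·log₂(0.175) = 0.4401
Sum ≈ 1.8372 → 1.8372 bits.

1.8372 bits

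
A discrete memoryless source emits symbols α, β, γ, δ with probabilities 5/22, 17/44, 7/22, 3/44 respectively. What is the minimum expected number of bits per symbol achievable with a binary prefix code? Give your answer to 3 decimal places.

Repeatedly combine the two least-probable nodes; the expected code length is the sum of the merged weights.
merge 3/44 + 5/22 → 13/44
merge 13/44 + 7/22 → 27/44
merge 17/44 + 27/44 → 1
L = 13/44 + 27/44 + 1 = 21/11 ≈ 1.909 bits/symbol.

1.909 bits/symbol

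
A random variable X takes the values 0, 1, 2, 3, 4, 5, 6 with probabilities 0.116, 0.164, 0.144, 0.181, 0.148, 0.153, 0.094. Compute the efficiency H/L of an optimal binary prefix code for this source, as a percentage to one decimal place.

Entropy H = −Σ p log₂ p ≈ 2.7802 bits.
Huffman merges: 47/500+29/250→21/100; 18/125+37/250→73/250; 153/1000+41/250→317/1000; 181/1000+21/100→391/1000; 73/250+317/1000→609/1000; 391/1000+609/1000→1. L = 2819/1000 ≈ 2.8190.
Efficiency = H/L = 2.7802/2.8190 = 98.6%.

98.6%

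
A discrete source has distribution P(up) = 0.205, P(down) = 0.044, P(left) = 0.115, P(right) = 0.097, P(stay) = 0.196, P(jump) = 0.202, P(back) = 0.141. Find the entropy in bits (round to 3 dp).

2.678 bits

H = −Σ pᵢ log₂ pᵢ.
−0.205·log₂(0.205) = 0.4687
−0.044·log₂(0.044) = 0.1983
−0.115·log₂(0.115) = 0.3588
−0.097·log₂(0.097) = 0.3265
−0.196·log₂(0.196) = 0.4608
−0.202·log₂(0.202) = 0.4661
−0.141·log₂(0.141) = 0.3985
Sum ≈ 2.6777 → 2.678 bits.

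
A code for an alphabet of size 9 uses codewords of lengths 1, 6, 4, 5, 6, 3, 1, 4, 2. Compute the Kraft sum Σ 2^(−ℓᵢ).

With common denominator 2^6 = 64: Σ 2^(−ℓᵢ) = 32/64 + 1/64 + 4/64 + 2/64 + 1/64 + 8/64 + 32/64 + 4/64 + 16/64 = 100/64 = 1.5625.

1.5625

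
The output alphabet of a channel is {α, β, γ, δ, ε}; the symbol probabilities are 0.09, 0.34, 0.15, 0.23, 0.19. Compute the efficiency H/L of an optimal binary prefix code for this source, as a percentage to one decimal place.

98.0%

Entropy H = −Σ p log₂ p ≈ 2.1953 bits.
Huffman merges: 9/100+3/20→6/25; 19/100+23/100→21/50; 6/25+17/50→29/50; 21/50+29/50→1. L = 56/25 ≈ 2.2400.
Efficiency = H/L = 2.1953/2.2400 = 98.0%.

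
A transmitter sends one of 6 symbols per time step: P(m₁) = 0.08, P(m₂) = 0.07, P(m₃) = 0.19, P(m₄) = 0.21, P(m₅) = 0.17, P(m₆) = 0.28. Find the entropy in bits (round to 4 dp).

H = −Σ pᵢ log₂ pᵢ.
−0.08·log₂(0.08) = 0.2915
−0.07·log₂(0.07) = 0.2686
−0.19·log₂(0.19) = 0.4552
−0.21·log₂(0.21) = 0.4728
−0.17·log₂(0.17) = 0.4346
−0.28·log₂(0.28) = 0.5142
Sum ≈ 2.4369 → 2.4369 bits.

2.4369 bits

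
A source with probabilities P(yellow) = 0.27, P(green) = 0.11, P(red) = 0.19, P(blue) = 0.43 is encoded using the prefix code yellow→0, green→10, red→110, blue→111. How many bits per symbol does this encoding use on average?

L̄ = Σ pᵢ·ℓᵢ = 0.27·1 + 0.11·2 + 0.19·3 + 0.43·3 = 2.35 bits/symbol.

2.35 bits/symbol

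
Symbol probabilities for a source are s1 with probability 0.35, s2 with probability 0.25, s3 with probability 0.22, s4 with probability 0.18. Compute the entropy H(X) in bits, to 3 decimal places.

H = −Σ pᵢ log₂ pᵢ.
−0.35·log₂(0.35) = 0.5301
−0.25·log₂(0.25) = 0.5000
−0.22·log₂(0.22) = 0.4806
−0.18·log₂(0.18) = 0.4453
Sum ≈ 1.9560 → 1.956 bits.

1.956 bits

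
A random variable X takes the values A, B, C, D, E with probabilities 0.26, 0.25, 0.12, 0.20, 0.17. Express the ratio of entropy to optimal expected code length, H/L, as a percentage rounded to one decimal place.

Entropy H = −Σ p log₂ p ≈ 2.2713 bits.
Huffman merges: 3/25+17/100→29/100; 1/5+1/4→9/20; 13/50+29/100→11/20; 9/20+11/20→1. L = 229/100 ≈ 2.2900.
Efficiency = H/L = 2.2713/2.2900 = 99.2%.

99.2%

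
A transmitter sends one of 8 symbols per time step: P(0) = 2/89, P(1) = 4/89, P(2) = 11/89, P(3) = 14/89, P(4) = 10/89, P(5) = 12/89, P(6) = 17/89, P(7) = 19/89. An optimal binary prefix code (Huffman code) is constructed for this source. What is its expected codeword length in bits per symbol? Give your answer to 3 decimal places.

2.843 bits/symbol

Repeatedly combine the two least-probable nodes; the expected code length is the sum of the merged weights.
merge 2/89 + 4/89 → 6/89
merge 6/89 + 10/89 → 16/89
merge 11/89 + 12/89 → 23/89
merge 14/89 + 16/89 → 30/89
merge 17/89 + 19/89 → 36/89
merge 23/89 + 30/89 → 53/89
merge 36/89 + 53/89 → 1
L = 6/89 + 16/89 + 23/89 + 30/89 + 36/89 + 53/89 + 1 = 253/89 ≈ 2.843 bits/symbol.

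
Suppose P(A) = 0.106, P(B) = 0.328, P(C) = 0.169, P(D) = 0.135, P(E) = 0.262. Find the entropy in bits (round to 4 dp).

2.2005 bits

H = −Σ pᵢ log₂ pᵢ.
−0.106·log₂(0.106) = 0.3432
−0.328·log₂(0.328) = 0.5275
−0.169·log₂(0.169) = 0.4335
−0.135·log₂(0.135) = 0.3900
−0.262·log₂(0.262) = 0.5063
Sum ≈ 2.2005 → 2.2005 bits.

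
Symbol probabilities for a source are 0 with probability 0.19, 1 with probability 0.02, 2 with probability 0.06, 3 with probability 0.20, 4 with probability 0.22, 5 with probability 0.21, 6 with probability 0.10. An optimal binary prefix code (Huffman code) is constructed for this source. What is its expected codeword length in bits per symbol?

Repeatedly combine the two least-probable nodes; the expected code length is the sum of the merged weights.
merge 1/50 + 3/50 → 2/25
merge 2/25 + 1/10 → 9/50
merge 9/50 + 19/100 → 37/100
merge 1/5 + 21/100 → 41/100
merge 11/50 + 37/100 → 59/100
merge 41/100 + 59/100 → 1
L = 2/25 + 9/50 + 37/100 + 41/100 + 59/100 + 1 = 263/100 = 2.63 bits/symbol.

2.63 bits/symbol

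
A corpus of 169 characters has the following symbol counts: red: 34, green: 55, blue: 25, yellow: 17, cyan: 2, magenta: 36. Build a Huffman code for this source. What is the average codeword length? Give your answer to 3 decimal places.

Probabilities are the counts divided by 169.
Repeatedly combine the two least-probable nodes; the expected code length is the sum of the merged weights.
merge 2/169 + 17/169 → 19/169
merge 19/169 + 25/169 → 44/169
merge 34/169 + 36/169 → 70/169
merge 44/169 + 55/169 → 99/169
merge 70/169 + 99/169 → 1
L = 19/169 + 44/169 + 70/169 + 99/169 + 1 = 401/169 ≈ 2.373 bits/symbol.

2.373 bits/symbol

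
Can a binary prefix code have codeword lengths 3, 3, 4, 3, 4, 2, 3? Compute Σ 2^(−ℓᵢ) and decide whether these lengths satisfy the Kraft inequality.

With common denominator 2^4 = 16: Σ 2^(−ℓᵢ) = 2/16 + 2/16 + 1/16 + 2/16 + 1/16 + 4/16 + 2/16 = 14/16 = 0.875.
Kraft's inequality requires Σ ≤ 1; here Σ = 0.875 ≤ 1, so such a prefix code exists.

0.875; yes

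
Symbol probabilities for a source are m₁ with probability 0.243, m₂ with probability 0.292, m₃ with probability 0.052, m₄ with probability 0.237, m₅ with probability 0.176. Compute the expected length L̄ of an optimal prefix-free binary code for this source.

2.228 bits/symbol

Repeatedly combine the two least-probable nodes; the expected code length is the sum of the merged weights.
merge 13/250 + 22/125 → 57/250
merge 57/250 + 237/1000 → 93/200
merge 243/1000 + 73/250 → 107/200
merge 93/200 + 107/200 → 1
L = 57/250 + 93/200 + 107/200 + 1 = 557/250 = 2.228 bits/symbol.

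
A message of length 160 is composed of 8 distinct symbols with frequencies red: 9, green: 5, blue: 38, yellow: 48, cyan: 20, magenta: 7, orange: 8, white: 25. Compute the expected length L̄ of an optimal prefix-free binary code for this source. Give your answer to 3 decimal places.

Probabilities are the counts divided by 160.
Repeatedly combine the two least-probable nodes; the expected code length is the sum of the merged weights.
merge 1/32 + 7/160 → 3/40
merge 1/20 + 9/160 → 17/160
merge 3/40 + 17/160 → 29/160
merge 1/8 + 5/32 → 9/32
merge 29/160 + 19/80 → 67/160
merge 9/32 + 3/10 → 93/160
merge 67/160 + 93/160 → 1
L = 3/40 + 17/160 + 29/160 + 9/32 + 67/160 + 93/160 + 1 = 423/160 ≈ 2.644 bits/symbol.

2.644 bits/symbol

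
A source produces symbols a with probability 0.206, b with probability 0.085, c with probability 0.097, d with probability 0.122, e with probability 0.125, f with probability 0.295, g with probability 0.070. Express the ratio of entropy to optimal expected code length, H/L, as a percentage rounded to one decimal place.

99.2%

Entropy H = −Σ p log₂ p ≈ 2.6317 bits.
Huffman merges: 7/100+17/200→31/200; 97/1000+61/500→219/1000; 1/8+31/200→7/25; 103/500+219/1000→17/40; 7/25+59/200→23/40; 17/40+23/40→1. L = 1327/500 ≈ 2.6540.
Efficiency = H/L = 2.6317/2.6540 = 99.2%.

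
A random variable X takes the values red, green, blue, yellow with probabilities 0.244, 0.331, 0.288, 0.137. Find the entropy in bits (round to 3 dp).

1.935 bits

H = −Σ pᵢ log₂ pᵢ.
−0.244·log₂(0.244) = 0.4966
−0.331·log₂(0.331) = 0.5280
−0.288·log₂(0.288) = 0.5172
−0.137·log₂(0.137) = 0.3929
Sum ≈ 1.9346 → 1.935 bits.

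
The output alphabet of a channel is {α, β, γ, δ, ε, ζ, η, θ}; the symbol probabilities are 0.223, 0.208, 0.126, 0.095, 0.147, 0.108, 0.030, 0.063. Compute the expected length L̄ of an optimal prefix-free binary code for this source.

2.85 bits/symbol

Repeatedly combine the two least-probable nodes; the expected code length is the sum of the merged weights.
merge 3/100 + 63/1000 → 93/1000
merge 93/1000 + 19/200 → 47/250
merge 27/250 + 63/500 → 117/500
merge 147/1000 + 47/250 → 67/200
merge 26/125 + 223/1000 → 431/1000
merge 117/500 + 67/200 → 569/1000
merge 431/1000 + 569/1000 → 1
L = 93/1000 + 47/250 + 117/500 + 67/200 + 431/1000 + 569/1000 + 1 = 57/20 = 2.85 bits/symbol.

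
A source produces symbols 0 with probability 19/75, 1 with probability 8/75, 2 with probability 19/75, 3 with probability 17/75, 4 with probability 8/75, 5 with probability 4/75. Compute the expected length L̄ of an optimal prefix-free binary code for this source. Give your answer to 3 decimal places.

2.427 bits/symbol

Repeatedly combine the two least-probable nodes; the expected code length is the sum of the merged weights.
merge 4/75 + 8/75 → 4/25
merge 8/75 + 4/25 → 4/15
merge 17/75 + 19/75 → 12/25
merge 19/75 + 4/15 → 13/25
merge 12/25 + 13/25 → 1
L = 4/25 + 4/15 + 12/25 + 13/25 + 1 = 182/75 ≈ 2.427 bits/symbol.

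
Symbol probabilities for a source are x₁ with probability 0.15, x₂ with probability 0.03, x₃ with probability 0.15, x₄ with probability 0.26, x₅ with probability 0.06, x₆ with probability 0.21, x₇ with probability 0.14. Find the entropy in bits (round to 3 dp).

2.592 bits

H = −Σ pᵢ log₂ pᵢ.
−0.15·log₂(0.15) = 0.4105
−0.03·log₂(0.03) = 0.1518
−0.15·log₂(0.15) = 0.4105
−0.26·log₂(0.26) = 0.5053
−0.06·log₂(0.06) = 0.2435
−0.21·log₂(0.21) = 0.4728
−0.14·log₂(0.14) = 0.3971
Sum ≈ 2.5916 → 2.592 bits.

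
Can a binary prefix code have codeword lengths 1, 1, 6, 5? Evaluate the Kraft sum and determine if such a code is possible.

With common denominator 2^6 = 64: Σ 2^(−ℓᵢ) = 32/64 + 32/64 + 1/64 + 2/64 = 67/64 = 1.046875.
Kraft's inequality requires Σ ≤ 1; here Σ = 1.046875 > 1, so no such prefix code exists.

1.046875; no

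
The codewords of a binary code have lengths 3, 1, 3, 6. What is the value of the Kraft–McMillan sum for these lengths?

With common denominator 2^6 = 64: Σ 2^(−ℓᵢ) = 8/64 + 32/64 + 8/64 + 1/64 = 49/64 = 0.765625.

0.765625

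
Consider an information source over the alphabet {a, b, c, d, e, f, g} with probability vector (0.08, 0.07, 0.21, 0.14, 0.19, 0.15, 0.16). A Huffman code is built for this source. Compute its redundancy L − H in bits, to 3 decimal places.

0.031 bits

Entropy H = −Σ p log₂ p ≈ 2.7188 bits.
Huffman merges: 7/100+2/25→3/20; 7/50+3/20→29/100; 3/20+4/25→31/100; 19/100+21/100→2/5; 29/100+31/100→3/5; 2/5+3/5→1. L = 11/4 ≈ 2.7500.
L − H = 2.7500 − 2.7188 = 0.031 bits.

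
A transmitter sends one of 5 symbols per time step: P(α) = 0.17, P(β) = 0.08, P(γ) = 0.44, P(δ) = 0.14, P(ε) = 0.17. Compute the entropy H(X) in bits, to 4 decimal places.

H = −Σ pᵢ log₂ pᵢ.
−0.17·log₂(0.17) = 0.4346
−0.08·log₂(0.08) = 0.2915
−0.44·log₂(0.44) = 0.5211
−0.14·log₂(0.14) = 0.3971
−0.17·log₂(0.17) = 0.4346
Sum ≈ 2.0789 → 2.0789 bits.

2.0789 bits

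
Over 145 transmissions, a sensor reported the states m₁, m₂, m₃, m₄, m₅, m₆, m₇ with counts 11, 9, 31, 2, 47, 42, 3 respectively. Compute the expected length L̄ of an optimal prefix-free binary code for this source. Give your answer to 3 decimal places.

Probabilities are the counts divided by 145.
Repeatedly combine the two least-probable nodes; the expected code length is the sum of the merged weights.
merge 2/145 + 3/145 → 1/29
merge 1/29 + 9/145 → 14/145
merge 11/145 + 14/145 → 5/29
merge 5/29 + 31/145 → 56/145
merge 42/145 + 47/145 → 89/145
merge 56/145 + 89/145 → 1
L = 1/29 + 14/145 + 5/29 + 56/145 + 89/145 + 1 = 334/145 ≈ 2.303 bits/symbol.

2.303 bits/symbol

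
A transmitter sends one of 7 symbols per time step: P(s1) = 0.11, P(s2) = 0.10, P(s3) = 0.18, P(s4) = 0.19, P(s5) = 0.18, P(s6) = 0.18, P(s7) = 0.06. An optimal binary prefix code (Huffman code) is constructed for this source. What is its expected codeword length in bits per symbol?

Repeatedly combine the two least-probable nodes; the expected code length is the sum of the merged weights.
merge 3/50 + 1/10 → 4/25
merge 11/100 + 4/25 → 27/100
merge 9/50 + 9/50 → 9/25
merge 9/50 + 19/100 → 37/100
merge 27/100 + 9/25 → 63/100
merge 37/100 + 63/100 → 1
L = 4/25 + 27/100 + 9/25 + 37/100 + 63/100 + 1 = 279/100 = 2.79 bits/symbol.

2.79 bits/symbol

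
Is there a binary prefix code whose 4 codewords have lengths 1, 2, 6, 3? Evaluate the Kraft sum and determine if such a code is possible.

With common denominator 2^6 = 64: Σ 2^(−ℓᵢ) = 32/64 + 16/64 + 1/64 + 8/64 = 57/64 = 0.890625.
Kraft's inequality requires Σ ≤ 1; here Σ = 0.890625 ≤ 1, so such a prefix code exists.

0.890625; yes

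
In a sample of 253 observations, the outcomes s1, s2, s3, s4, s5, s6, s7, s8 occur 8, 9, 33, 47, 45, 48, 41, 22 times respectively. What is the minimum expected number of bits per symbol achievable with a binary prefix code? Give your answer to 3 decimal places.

2.846 bits/symbol

Probabilities are the counts divided by 253.
Repeatedly combine the two least-probable nodes; the expected code length is the sum of the merged weights.
merge 8/253 + 9/253 → 17/253
merge 17/253 + 2/23 → 39/253
merge 3/23 + 39/253 → 72/253
merge 41/253 + 45/253 → 86/253
merge 47/253 + 48/253 → 95/253
merge 72/253 + 86/253 → 158/253
merge 95/253 + 158/253 → 1
L = 17/253 + 39/253 + 72/253 + 86/253 + 95/253 + 158/253 + 1 = 720/253 ≈ 2.846 bits/symbol.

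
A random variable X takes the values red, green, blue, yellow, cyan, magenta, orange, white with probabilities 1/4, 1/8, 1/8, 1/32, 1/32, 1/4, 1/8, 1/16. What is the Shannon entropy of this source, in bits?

Each probability is a power of 1/2, so log₂(1/p) is an integer.
H = Σ p·log₂(1/p) = 1/4·2 + 1/8·3 + 1/8·3 + 1/32·5 + 1/32·5 + 1/4·2 + 1/8·3 + 1/16·4 = 2.6875 bits.

2.6875 bits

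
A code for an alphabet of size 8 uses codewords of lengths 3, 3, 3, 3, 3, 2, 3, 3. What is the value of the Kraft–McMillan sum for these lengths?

1.125

With common denominator 2^3 = 8: Σ 2^(−ℓᵢ) = 1/8 + 1/8 + 1/8 + 1/8 + 1/8 + 2/8 + 1/8 + 1/8 = 9/8 = 1.125.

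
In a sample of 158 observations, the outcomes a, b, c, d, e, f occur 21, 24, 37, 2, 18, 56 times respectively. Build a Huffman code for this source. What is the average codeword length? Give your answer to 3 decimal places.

Probabilities are the counts divided by 158.
Repeatedly combine the two least-probable nodes; the expected code length is the sum of the merged weights.
merge 1/79 + 9/79 → 10/79
merge 10/79 + 21/158 → 41/158
merge 12/79 + 37/158 → 61/158
merge 41/158 + 28/79 → 97/158
merge 61/158 + 97/158 → 1
L = 10/79 + 41/158 + 61/158 + 97/158 + 1 = 377/158 ≈ 2.386 bits/symbol.

2.386 bits/symbol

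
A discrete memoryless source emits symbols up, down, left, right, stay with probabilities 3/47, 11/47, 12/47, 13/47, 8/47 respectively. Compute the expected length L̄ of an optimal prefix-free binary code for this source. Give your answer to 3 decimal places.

Repeatedly combine the two least-probable nodes; the expected code length is the sum of the merged weights.
merge 3/47 + 8/47 → 11/47
merge 11/47 + 11/47 → 22/47
merge 12/47 + 13/47 → 25/47
merge 22/47 + 25/47 → 1
L = 11/47 + 22/47 + 25/47 + 1 = 105/47 ≈ 2.234 bits/symbol.

2.234 bits/symbol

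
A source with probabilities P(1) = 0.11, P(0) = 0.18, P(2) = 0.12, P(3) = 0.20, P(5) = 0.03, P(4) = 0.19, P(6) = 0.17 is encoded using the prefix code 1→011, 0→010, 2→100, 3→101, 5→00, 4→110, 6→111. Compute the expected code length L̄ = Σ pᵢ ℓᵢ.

2.97 bits/symbol

L̄ = Σ pᵢ·ℓᵢ = 0.11·3 + 0.18·3 + 0.12·3 + 0.20·3 + 0.03·2 + 0.19·3 + 0.17·3 = 2.97 bits/symbol.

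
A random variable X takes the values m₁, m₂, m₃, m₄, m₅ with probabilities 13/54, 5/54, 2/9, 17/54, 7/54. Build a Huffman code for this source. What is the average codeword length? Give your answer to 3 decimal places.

Repeatedly combine the two least-probable nodes; the expected code length is the sum of the merged weights.
merge 5/54 + 7/54 → 2/9
merge 2/9 + 2/9 → 4/9
merge 13/54 + 17/54 → 5/9
merge 4/9 + 5/9 → 1
L = 2/9 + 4/9 + 5/9 + 1 = 20/9 ≈ 2.222 bits/symbol.

2.222 bits/symbol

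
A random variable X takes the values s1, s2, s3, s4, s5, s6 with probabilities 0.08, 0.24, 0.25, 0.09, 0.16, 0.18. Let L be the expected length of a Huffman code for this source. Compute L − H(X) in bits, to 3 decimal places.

0.033 bits

Entropy H = −Σ p log₂ p ≈ 2.4666 bits.
Huffman merges: 2/25+9/100→17/100; 4/25+17/100→33/100; 9/50+6/25→21/50; 1/4+33/100→29/50; 21/50+29/50→1. L = 5/2 ≈ 2.5000.
L − H = 2.5000 − 2.4666 = 0.033 bits.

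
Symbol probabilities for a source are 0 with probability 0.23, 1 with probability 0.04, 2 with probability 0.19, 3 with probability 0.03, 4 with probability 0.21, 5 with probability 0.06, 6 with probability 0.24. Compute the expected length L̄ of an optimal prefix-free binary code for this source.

2.52 bits/symbol

Repeatedly combine the two least-probable nodes; the expected code length is the sum of the merged weights.
merge 3/100 + 1/25 → 7/100
merge 3/50 + 7/100 → 13/100
merge 13/100 + 19/100 → 8/25
merge 21/100 + 23/100 → 11/25
merge 6/25 + 8/25 → 14/25
merge 11/25 + 14/25 → 1
L = 7/100 + 13/100 + 8/25 + 11/25 + 14/25 + 1 = 63/25 = 2.52 bits/symbol.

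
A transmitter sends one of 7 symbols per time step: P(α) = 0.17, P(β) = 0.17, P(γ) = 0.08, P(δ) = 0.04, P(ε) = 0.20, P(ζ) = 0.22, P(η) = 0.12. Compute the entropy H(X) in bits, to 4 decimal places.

2.6585 bits

H = −Σ pᵢ log₂ pᵢ.
−0.17·log₂(0.17) = 0.4346
−0.17·log₂(0.17) = 0.4346
−0.08·log₂(0.08) = 0.2915
−0.04·log₂(0.04) = 0.1858
−0.20·log₂(0.20) = 0.4644
−0.22·log₂(0.22) = 0.4806
−0.12·log₂(0.12) = 0.3671
Sum ≈ 2.6585 → 2.6585 bits.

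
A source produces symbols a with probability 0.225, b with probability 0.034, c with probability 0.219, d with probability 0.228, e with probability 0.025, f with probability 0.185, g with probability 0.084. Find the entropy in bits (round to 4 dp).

H = −Σ pᵢ log₂ pᵢ.
−0.225·log₂(0.225) = 0.4842
−0.034·log₂(0.034) = 0.1659
−0.219·log₂(0.219) = 0.4798
−0.228·log₂(0.228) = 0.4863
−0.025·log₂(0.025) = 0.1330
−0.185·log₂(0.185) = 0.4504
−0.084·log₂(0.084) = 0.3002
Sum ≈ 2.4998 → 2.4998 bits.

2.4998 bits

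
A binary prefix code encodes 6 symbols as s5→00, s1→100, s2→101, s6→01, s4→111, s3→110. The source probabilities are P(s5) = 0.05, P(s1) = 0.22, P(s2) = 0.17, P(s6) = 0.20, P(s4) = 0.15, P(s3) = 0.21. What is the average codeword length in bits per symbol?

L̄ = Σ pᵢ·ℓᵢ = 0.05·2 + 0.22·3 + 0.17·3 + 0.20·2 + 0.15·3 + 0.21·3 = 2.75 bits/symbol.

2.75 bits/symbol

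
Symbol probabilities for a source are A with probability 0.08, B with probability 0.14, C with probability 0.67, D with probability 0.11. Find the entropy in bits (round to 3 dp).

H = −Σ pᵢ log₂ pᵢ.
−0.08·log₂(0.08) = 0.2915
−0.14·log₂(0.14) = 0.3971
−0.67·log₂(0.67) = 0.3871
−0.11·log₂(0.11) = 0.3503
Sum ≈ 1.4260 → 1.426 bits.

1.426 bits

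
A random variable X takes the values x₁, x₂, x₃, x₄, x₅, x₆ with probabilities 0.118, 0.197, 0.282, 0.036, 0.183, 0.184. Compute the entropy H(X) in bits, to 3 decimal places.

2.411 bits

H = −Σ pᵢ log₂ pᵢ.
−0.118·log₂(0.118) = 0.3638
−0.197·log₂(0.197) = 0.4617
−0.282·log₂(0.282) = 0.5150
−0.036·log₂(0.036) = 0.1727
−0.183·log₂(0.183) = 0.4484
−0.184·log₂(0.184) = 0.4494
Sum ≈ 2.4109 → 2.411 bits.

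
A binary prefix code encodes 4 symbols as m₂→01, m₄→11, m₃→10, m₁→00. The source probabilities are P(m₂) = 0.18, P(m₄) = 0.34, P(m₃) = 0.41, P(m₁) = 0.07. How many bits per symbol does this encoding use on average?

L̄ = Σ pᵢ·ℓᵢ = 0.18·2 + 0.34·2 + 0.41·2 + 0.07·2 = 2 bits/symbol.

2 bits/symbol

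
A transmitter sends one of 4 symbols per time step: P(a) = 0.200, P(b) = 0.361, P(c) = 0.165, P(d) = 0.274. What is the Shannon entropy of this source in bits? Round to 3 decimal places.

1.936 bits

H = −Σ pᵢ log₂ pᵢ.
−0.200·log₂(0.200) = 0.4644
−0.361·log₂(0.361) = 0.5306
−0.165·log₂(0.165) = 0.4289
−0.274·log₂(0.274) = 0.5118
Sum ≈ 1.9357 → 1.936 bits.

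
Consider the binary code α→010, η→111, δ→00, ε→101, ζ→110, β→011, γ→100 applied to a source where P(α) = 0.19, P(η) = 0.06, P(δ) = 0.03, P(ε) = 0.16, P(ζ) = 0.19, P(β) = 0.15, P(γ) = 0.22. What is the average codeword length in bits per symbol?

L̄ = Σ pᵢ·ℓᵢ = 0.19·3 + 0.06·3 + 0.03·2 + 0.16·3 + 0.19·3 + 0.15·3 + 0.22·3 = 2.97 bits/symbol.

2.97 bits/symbol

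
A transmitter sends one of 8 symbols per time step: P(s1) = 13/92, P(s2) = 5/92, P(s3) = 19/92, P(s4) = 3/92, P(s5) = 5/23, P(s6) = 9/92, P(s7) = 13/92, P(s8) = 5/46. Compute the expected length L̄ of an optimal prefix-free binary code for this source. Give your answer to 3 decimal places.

Repeatedly combine the two least-probable nodes; the expected code length is the sum of the merged weights.
merge 3/92 + 5/92 → 2/23
merge 2/23 + 9/92 → 17/92
merge 5/46 + 13/92 → 1/4
merge 13/92 + 17/92 → 15/46
merge 19/92 + 5/23 → 39/92
merge 1/4 + 15/46 → 53/92
merge 39/92 + 53/92 → 1
L = 2/23 + 17/92 + 1/4 + 15/46 + 39/92 + 53/92 + 1 = 131/46 ≈ 2.848 bits/symbol.

2.848 bits/symbol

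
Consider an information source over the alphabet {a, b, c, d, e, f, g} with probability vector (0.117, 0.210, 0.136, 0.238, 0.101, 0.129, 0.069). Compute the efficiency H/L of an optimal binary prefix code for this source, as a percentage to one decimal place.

Entropy H = −Σ p log₂ p ≈ 2.7007 bits.
Huffman merges: 69/1000+101/1000→17/100; 117/1000+129/1000→123/500; 17/125+17/100→153/500; 21/100+119/500→56/125; 123/500+153/500→69/125; 56/125+69/125→1. L = 1361/500 ≈ 2.7220.
Efficiency = H/L = 2.7007/2.7220 = 99.2%.

99.2%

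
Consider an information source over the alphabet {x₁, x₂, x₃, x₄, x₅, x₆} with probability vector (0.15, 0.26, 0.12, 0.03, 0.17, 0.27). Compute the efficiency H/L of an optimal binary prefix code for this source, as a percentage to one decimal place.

97.1%

Entropy H = −Σ p log₂ p ≈ 2.3793 bits.
Huffman merges: 3/100+3/25→3/20; 3/20+3/20→3/10; 17/100+13/50→43/100; 27/100+3/10→57/100; 43/100+57/100→1. L = 49/20 ≈ 2.4500.
Efficiency = H/L = 2.3793/2.4500 = 97.1%.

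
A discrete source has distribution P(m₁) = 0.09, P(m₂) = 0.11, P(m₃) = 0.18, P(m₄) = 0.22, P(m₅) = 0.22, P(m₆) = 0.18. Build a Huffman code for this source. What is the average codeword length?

Repeatedly combine the two least-probable nodes; the expected code length is the sum of the merged weights.
merge 9/100 + 11/100 → 1/5
merge 9/50 + 9/50 → 9/25
merge 1/5 + 11/50 → 21/50
merge 11/50 + 9/25 → 29/50
merge 21/50 + 29/50 → 1
L = 1/5 + 9/25 + 21/50 + 29/50 + 1 = 64/25 = 2.56 bits/symbol.

2.56 bits/symbol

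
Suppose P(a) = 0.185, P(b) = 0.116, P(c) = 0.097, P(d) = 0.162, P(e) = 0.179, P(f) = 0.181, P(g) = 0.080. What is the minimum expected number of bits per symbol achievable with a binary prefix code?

2.811 bits/symbol

Repeatedly combine the two least-probable nodes; the expected code length is the sum of the merged weights.
merge 2/25 + 97/1000 → 177/1000
merge 29/250 + 81/500 → 139/500
merge 177/1000 + 179/1000 → 89/250
merge 181/1000 + 37/200 → 183/500
merge 139/500 + 89/250 → 317/500
merge 183/500 + 317/500 → 1
L = 177/1000 + 139/500 + 89/250 + 183/500 + 317/500 + 1 = 2811/1000 = 2.811 bits/symbol.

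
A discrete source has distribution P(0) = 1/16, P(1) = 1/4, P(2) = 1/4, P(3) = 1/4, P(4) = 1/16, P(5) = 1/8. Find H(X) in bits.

2.375 bits

Each probability is a power of 1/2, so log₂(1/p) is an integer.
H = Σ p·log₂(1/p) = 1/16·4 + 1/4·2 + 1/4·2 + 1/4·2 + 1/16·4 + 1/8·3 = 2.375 bits.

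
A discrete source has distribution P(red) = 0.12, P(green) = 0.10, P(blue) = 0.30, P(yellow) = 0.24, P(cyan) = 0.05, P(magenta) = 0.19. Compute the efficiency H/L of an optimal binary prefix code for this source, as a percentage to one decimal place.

Entropy H = −Σ p log₂ p ≈ 2.3858 bits.
Huffman merges: 1/20+1/10→3/20; 3/25+3/20→27/100; 19/100+6/25→43/100; 27/100+3/10→57/100; 43/100+57/100→1. L = 121/50 ≈ 2.4200.
Efficiency = H/L = 2.3858/2.4200 = 98.6%.

98.6%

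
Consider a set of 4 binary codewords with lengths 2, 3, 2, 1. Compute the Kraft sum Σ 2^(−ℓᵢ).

With common denominator 2^3 = 8: Σ 2^(−ℓᵢ) = 2/8 + 1/8 + 2/8 + 4/8 = 9/8 = 1.125.

1.125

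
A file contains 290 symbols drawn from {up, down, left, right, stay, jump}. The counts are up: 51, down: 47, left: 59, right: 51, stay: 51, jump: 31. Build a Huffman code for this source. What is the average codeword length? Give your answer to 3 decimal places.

Probabilities are the counts divided by 290.
Repeatedly combine the two least-probable nodes; the expected code length is the sum of the merged weights.
merge 31/290 + 47/290 → 39/145
merge 51/290 + 51/290 → 51/145
merge 51/290 + 59/290 → 11/29
merge 39/145 + 51/145 → 18/29
merge 11/29 + 18/29 → 1
L = 39/145 + 51/145 + 11/29 + 18/29 + 1 = 76/29 ≈ 2.621 bits/symbol.

2.621 bits/symbol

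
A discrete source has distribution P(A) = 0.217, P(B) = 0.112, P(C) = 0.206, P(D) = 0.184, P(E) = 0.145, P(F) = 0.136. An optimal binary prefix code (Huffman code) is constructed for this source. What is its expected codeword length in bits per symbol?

2.577 bits/symbol

Repeatedly combine the two least-probable nodes; the expected code length is the sum of the merged weights.
merge 14/125 + 17/125 → 31/125
merge 29/200 + 23/125 → 329/1000
merge 103/500 + 217/1000 → 423/1000
merge 31/125 + 329/1000 → 577/1000
merge 423/1000 + 577/1000 → 1
L = 31/125 + 329/1000 + 423/1000 + 577/1000 + 1 = 2577/1000 = 2.577 bits/symbol.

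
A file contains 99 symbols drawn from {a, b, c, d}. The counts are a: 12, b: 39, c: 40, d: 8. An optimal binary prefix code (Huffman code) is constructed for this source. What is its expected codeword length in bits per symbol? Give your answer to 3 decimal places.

Probabilities are the counts divided by 99.
Repeatedly combine the two least-probable nodes; the expected code length is the sum of the merged weights.
merge 8/99 + 4/33 → 20/99
merge 20/99 + 13/33 → 59/99
merge 40/99 + 59/99 → 1
L = 20/99 + 59/99 + 1 = 178/99 ≈ 1.798 bits/symbol.

1.798 bits/symbol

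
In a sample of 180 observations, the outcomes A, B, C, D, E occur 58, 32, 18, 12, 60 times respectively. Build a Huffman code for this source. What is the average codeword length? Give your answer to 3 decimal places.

Probabilities are the counts divided by 180.
Repeatedly combine the two least-probable nodes; the expected code length is the sum of the merged weights.
merge 1/15 + 1/10 → 1/6
merge 1/6 + 8/45 → 31/90
merge 29/90 + 1/3 → 59/90
merge 31/90 + 59/90 → 1
L = 1/6 + 31/90 + 59/90 + 1 = 13/6 ≈ 2.167 bits/symbol.

2.167 bits/symbol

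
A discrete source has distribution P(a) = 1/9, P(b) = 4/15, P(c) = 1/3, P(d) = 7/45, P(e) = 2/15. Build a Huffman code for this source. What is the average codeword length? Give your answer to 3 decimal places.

Repeatedly combine the two least-probable nodes; the expected code length is the sum of the merged weights.
merge 1/9 + 2/15 → 11/45
merge 7/45 + 11/45 → 2/5
merge 4/15 + 1/3 → 3/5
merge 2/5 + 3/5 → 1
L = 11/45 + 2/5 + 3/5 + 1 = 101/45 ≈ 2.244 bits/symbol.

2.244 bits/symbol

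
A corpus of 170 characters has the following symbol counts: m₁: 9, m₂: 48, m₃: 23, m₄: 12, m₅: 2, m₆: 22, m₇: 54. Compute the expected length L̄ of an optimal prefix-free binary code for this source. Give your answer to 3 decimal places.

Probabilities are the counts divided by 170.
Repeatedly combine the two least-probable nodes; the expected code length is the sum of the merged weights.
merge 1/85 + 9/170 → 11/170
merge 11/170 + 6/85 → 23/170
merge 11/85 + 23/170 → 9/34
merge 23/170 + 9/34 → 2/5
merge 24/85 + 27/85 → 3/5
merge 2/5 + 3/5 → 1
L = 11/170 + 23/170 + 9/34 + 2/5 + 3/5 + 1 = 419/170 ≈ 2.465 bits/symbol.

2.465 bits/symbol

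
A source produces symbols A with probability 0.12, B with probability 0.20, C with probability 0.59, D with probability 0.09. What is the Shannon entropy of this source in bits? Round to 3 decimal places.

H = −Σ pᵢ log₂ pᵢ.
−0.12·log₂(0.12) = 0.3671
−0.20·log₂(0.20) = 0.4644
−0.59·log₂(0.59) = 0.4491
−0.09·log₂(0.09) = 0.3127
Sum ≈ 1.5932 → 1.593 bits.

1.593 bits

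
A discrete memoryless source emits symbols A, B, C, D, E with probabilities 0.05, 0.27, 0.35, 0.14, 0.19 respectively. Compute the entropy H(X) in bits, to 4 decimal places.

2.1086 bits

H = −Σ pᵢ log₂ pᵢ.
−0.05·log₂(0.05) = 0.2161
−0.27·log₂(0.27) = 0.5100
−0.35·log₂(0.35) = 0.5301
−0.14·log₂(0.14) = 0.3971
−0.19·log₂(0.19) = 0.4552
Sum ≈ 2.1086 → 2.1086 bits.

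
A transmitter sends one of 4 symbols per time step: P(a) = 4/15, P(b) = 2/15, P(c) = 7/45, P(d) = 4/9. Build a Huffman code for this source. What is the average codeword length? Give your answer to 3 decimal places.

Repeatedly combine the two least-probable nodes; the expected code length is the sum of the merged weights.
merge 2/15 + 7/45 → 13/45
merge 4/15 + 13/45 → 5/9
merge 4/9 + 5/9 → 1
L = 13/45 + 5/9 + 1 = 83/45 ≈ 1.844 bits/symbol.

1.844 bits/symbol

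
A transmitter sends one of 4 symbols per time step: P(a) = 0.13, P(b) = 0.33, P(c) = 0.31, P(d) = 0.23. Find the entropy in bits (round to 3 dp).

H = −Σ pᵢ log₂ pᵢ.
−0.13·log₂(0.13) = 0.3826
−0.33·log₂(0.33) = 0.5278
−0.31·log₂(0.31) = 0.5238
−0.23·log₂(0.23) = 0.4877
Sum ≈ 1.9219 → 1.922 bits.

1.922 bits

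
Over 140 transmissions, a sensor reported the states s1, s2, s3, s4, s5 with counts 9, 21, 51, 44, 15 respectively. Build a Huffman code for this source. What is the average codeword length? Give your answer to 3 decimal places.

Probabilities are the counts divided by 140.
Repeatedly combine the two least-probable nodes; the expected code length is the sum of the merged weights.
merge 9/140 + 3/28 → 6/35
merge 3/20 + 6/35 → 9/28
merge 11/35 + 9/28 → 89/140
merge 51/140 + 89/140 → 1
L = 6/35 + 9/28 + 89/140 + 1 = 149/70 ≈ 2.129 bits/symbol.

2.129 bits/symbol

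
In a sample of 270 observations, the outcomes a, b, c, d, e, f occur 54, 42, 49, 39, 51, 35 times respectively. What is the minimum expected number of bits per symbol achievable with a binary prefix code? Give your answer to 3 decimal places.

Probabilities are the counts divided by 270.
Repeatedly combine the two least-probable nodes; the expected code length is the sum of the merged weights.
merge 7/54 + 13/90 → 37/135
merge 7/45 + 49/270 → 91/270
merge 17/90 + 1/5 → 7/18
merge 37/135 + 91/270 → 11/18
merge 7/18 + 11/18 → 1
L = 37/135 + 91/270 + 7/18 + 11/18 + 1 = 47/18 ≈ 2.611 bits/symbol.

2.611 bits/symbol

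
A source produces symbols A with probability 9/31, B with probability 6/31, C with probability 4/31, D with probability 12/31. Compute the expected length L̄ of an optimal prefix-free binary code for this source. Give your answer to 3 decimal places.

1.935 bits/symbol

Repeatedly combine the two least-probable nodes; the expected code length is the sum of the merged weights.
merge 4/31 + 6/31 → 10/31
merge 9/31 + 10/31 → 19/31
merge 12/31 + 19/31 → 1
L = 10/31 + 19/31 + 1 = 60/31 ≈ 1.935 bits/symbol.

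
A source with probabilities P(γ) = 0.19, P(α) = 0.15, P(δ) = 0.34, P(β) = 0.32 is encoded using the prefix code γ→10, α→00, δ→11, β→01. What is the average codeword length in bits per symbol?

L̄ = Σ pᵢ·ℓᵢ = 0.19·2 + 0.15·2 + 0.34·2 + 0.32·2 = 2 bits/symbol.

2 bits/symbol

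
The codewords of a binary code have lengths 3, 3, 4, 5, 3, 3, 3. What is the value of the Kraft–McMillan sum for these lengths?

With common denominator 2^5 = 32: Σ 2^(−ℓᵢ) = 4/32 + 4/32 + 2/32 + 1/32 + 4/32 + 4/32 + 4/32 = 23/32 = 0.71875.

0.71875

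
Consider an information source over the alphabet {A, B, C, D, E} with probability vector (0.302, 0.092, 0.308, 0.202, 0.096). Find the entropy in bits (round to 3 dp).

2.152 bits

H = −Σ pᵢ log₂ pᵢ.
−0.302·log₂(0.302) = 0.5217
−0.092·log₂(0.092) = 0.3167
−0.308·log₂(0.308) = 0.5233
−0.202·log₂(0.202) = 0.4661
−0.096·log₂(0.096) = 0.3246
Sum ≈ 2.1523 → 2.152 bits.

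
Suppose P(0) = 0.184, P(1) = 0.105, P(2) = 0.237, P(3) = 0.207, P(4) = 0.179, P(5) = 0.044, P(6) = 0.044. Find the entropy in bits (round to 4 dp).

2.5942 bits

H = −Σ pᵢ log₂ pᵢ.
−0.184·log₂(0.184) = 0.4494
−0.105·log₂(0.105) = 0.3414
−0.237·log₂(0.237) = 0.4923
−0.207·log₂(0.207) = 0.4704
−0.179·log₂(0.179) = 0.4443
−0.044·log₂(0.044) = 0.1983
−0.044·log₂(0.044) = 0.1983
Sum ≈ 2.5942 → 2.5942 bits.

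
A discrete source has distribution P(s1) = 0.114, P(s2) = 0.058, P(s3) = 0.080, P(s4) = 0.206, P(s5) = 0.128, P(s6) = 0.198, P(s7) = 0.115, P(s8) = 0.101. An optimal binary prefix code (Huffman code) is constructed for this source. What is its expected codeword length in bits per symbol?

2.932 bits/symbol

Repeatedly combine the two least-probable nodes; the expected code length is the sum of the merged weights.
merge 29/500 + 2/25 → 69/500
merge 101/1000 + 57/500 → 43/200
merge 23/200 + 16/125 → 243/1000
merge 69/500 + 99/500 → 42/125
merge 103/500 + 43/200 → 421/1000
merge 243/1000 + 42/125 → 579/1000
merge 421/1000 + 579/1000 → 1
L = 69/500 + 43/200 + 243/1000 + 42/125 + 421/1000 + 579/1000 + 1 = 733/250 = 2.932 bits/symbol.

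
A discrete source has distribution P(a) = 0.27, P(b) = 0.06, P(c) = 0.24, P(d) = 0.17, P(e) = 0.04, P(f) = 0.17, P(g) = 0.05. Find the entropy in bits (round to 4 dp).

H = −Σ pᵢ log₂ pᵢ.
−0.27·log₂(0.27) = 0.5100
−0.06·log₂(0.06) = 0.2435
−0.24·log₂(0.24) = 0.4941
−0.17·log₂(0.17) = 0.4346
−0.04·log₂(0.04) = 0.1858
−0.17·log₂(0.17) = 0.4346
−0.05·log₂(0.05) = 0.2161
Sum ≈ 2.5187 → 2.5187 bits.

2.5187 bits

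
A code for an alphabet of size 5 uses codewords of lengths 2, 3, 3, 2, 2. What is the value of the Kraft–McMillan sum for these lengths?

1

With common denominator 2^3 = 8: Σ 2^(−ℓᵢ) = 2/8 + 1/8 + 1/8 + 2/8 + 2/8 = 8/8 = 1.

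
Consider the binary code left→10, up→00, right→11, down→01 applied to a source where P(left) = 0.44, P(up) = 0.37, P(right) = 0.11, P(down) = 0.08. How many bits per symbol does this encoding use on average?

2 bits/symbol

L̄ = Σ pᵢ·ℓᵢ = 0.44·2 + 0.37·2 + 0.11·2 + 0.08·2 = 2 bits/symbol.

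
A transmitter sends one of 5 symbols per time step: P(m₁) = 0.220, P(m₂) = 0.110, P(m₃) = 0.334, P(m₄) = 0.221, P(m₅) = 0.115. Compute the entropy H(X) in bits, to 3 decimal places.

H = −Σ pᵢ log₂ pᵢ.
−0.220·log₂(0.220) = 0.4806
−0.110·log₂(0.110) = 0.3503
−0.334·log₂(0.334) = 0.5284
−0.221·log₂(0.221) = 0.4813
−0.115·log₂(0.115) = 0.3588
Sum ≈ 2.1994 → 2.199 bits.

2.199 bits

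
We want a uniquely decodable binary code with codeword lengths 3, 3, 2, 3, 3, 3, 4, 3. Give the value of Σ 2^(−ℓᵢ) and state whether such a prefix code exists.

1.0625; no

With common denominator 2^4 = 16: Σ 2^(−ℓᵢ) = 2/16 + 2/16 + 4/16 + 2/16 + 2/16 + 2/16 + 1/16 + 2/16 = 17/16 = 1.0625.
Kraft's inequality requires Σ ≤ 1; here Σ = 1.0625 > 1, so no such prefix code exists.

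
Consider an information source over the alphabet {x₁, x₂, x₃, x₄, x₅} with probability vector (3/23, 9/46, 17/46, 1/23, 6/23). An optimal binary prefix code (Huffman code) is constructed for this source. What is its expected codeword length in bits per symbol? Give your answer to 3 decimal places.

Repeatedly combine the two least-probable nodes; the expected code length is the sum of the merged weights.
merge 1/23 + 3/23 → 4/23
merge 4/23 + 9/46 → 17/46
merge 6/23 + 17/46 → 29/46
merge 17/46 + 29/46 → 1
L = 4/23 + 17/46 + 29/46 + 1 = 50/23 ≈ 2.174 bits/symbol.

2.174 bits/symbol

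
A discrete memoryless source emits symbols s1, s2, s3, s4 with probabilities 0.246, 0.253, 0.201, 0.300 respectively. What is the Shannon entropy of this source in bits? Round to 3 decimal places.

1.986 bits

H = −Σ pᵢ log₂ pᵢ.
−0.246·log₂(0.246) = 0.4977
−0.253·log₂(0.253) = 0.5016
−0.201·log₂(0.201) = 0.4653
−0.300·log₂(0.300) = 0.5211
Sum ≈ 1.9857 → 1.986 bits.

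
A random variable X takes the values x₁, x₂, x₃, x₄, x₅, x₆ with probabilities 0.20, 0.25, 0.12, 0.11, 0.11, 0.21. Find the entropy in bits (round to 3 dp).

2.505 bits

H = −Σ pᵢ log₂ pᵢ.
−0.20·log₂(0.20) = 0.4644
−0.25·log₂(0.25) = 0.5000
−0.12·log₂(0.12) = 0.3671
−0.11·log₂(0.11) = 0.3503
−0.11·log₂(0.11) = 0.3503
−0.21·log₂(0.21) = 0.4728
Sum ≈ 2.5048 → 2.505 bits.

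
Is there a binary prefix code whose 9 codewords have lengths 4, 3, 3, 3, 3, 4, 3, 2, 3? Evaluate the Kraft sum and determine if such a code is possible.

1.125; no

With common denominator 2^4 = 16: Σ 2^(−ℓᵢ) = 1/16 + 2/16 + 2/16 + 2/16 + 2/16 + 1/16 + 2/16 + 4/16 + 2/16 = 18/16 = 1.125.
Kraft's inequality requires Σ ≤ 1; here Σ = 1.125 > 1, so no such prefix code exists.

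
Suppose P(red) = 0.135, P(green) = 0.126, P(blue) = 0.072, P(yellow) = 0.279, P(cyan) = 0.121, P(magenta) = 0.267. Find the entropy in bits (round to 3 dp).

H = −Σ pᵢ log₂ pᵢ.
−0.135·log₂(0.135) = 0.3900
−0.126·log₂(0.126) = 0.3766
−0.072·log₂(0.072) = 0.2733
−0.279·log₂(0.279) = 0.5138
−0.121·log₂(0.121) = 0.3687
−0.267·log₂(0.267) = 0.5087
Sum ≈ 2.4310 → 2.431 bits.

2.431 bits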